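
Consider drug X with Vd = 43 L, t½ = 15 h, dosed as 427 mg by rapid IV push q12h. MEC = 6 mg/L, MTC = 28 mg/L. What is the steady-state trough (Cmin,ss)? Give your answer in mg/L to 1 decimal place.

13.4 mg/L

k = ln2/t½ = ln2/15 ≈ 0.046210 h⁻¹; fraction remaining f = e^(−kτ) = e^(−0.046210×12) ≈ 0.5743.
At steady state, accumulation factor R = 1/(1 − e^(−kτ)) ≈ 2.3491.
Each bolus raises the concentration by D/Vd = 427/43 ≈ 9.930 mg/L.
Steady-state peak Cmax,ss = C₀·R ≈ 9.930 × 2.3491 ≈ 23.327 mg/L.
One interval later, Cmin,ss = Cmax,ss·e^(−kτ) ≈ 23.327 × 0.5743 ≈ 13.397 mg/L.
Trough 13.4 mg/L vs MEC 6 mg/L: adequate.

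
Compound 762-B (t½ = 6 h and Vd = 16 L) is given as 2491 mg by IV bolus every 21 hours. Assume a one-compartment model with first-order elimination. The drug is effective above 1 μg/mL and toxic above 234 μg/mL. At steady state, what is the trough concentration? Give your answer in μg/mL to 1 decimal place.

15.1 μg/mL

τ/t½ = 21/6 ≈ 3.5, so fraction remaining f = (1/2)^(21/6) ≈ 0.0884.
Each bolus raises the concentration by D/Vd = 2491/16 ≈ 155.688 μg/mL.
Steady-state trough Cmin,ss = C₀·f/(1−f) ≈ 155.688 × 0.0884/0.9116 ≈ 15.097 μg/mL.
Trough 15.1 μg/mL vs MEC 1 μg/mL: adequate.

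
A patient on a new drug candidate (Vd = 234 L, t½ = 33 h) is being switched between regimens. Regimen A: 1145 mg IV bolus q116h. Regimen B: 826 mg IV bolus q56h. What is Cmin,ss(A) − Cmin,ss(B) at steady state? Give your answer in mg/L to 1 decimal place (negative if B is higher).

Regimen A: f = (1/2)^(116/33) ≈ 0.0875; Cmin,ss = (1145/234)·f/(1−f) ≈ 0.469 mg/L.
Regimen B: f = (1/2)^(56/33) ≈ 0.3084; Cmin,ss = (826/234)·f/(1−f) ≈ 1.574 mg/L.
Difference ≈ 0.469 − 1.574 ≈ -1.105 mg/L.

-1.1 mg/L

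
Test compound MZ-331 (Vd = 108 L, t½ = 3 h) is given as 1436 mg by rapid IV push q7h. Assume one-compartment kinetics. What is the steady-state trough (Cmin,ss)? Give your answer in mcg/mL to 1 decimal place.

3.3 mcg/mL

τ/t½ = 7/3 ≈ 2.3333, so fraction remaining f = (1/2)^(7/3) ≈ 0.1984.
Accumulation ratio R = 1/(1 − f) ≈ 1/0.8016 ≈ 1.2475.
Single-dose peak C₀ = D/Vd = 1436/108 ≈ 13.296 mcg/mL.
Cmax,ss = C₀/(1 − f) ≈ 13.296/0.8016 ≈ 16.587 mcg/mL.
Steady-state trough Cmin,ss = Cmax,ss·f ≈ 16.587 × 0.1984 ≈ 3.291 mcg/mL.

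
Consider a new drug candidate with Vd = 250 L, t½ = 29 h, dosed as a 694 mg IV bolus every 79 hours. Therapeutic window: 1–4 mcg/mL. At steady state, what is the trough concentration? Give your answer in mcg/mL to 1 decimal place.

0.5 mcg/mL

τ/t½ = 79/29 ≈ 2.7241, so fraction remaining f = (1/2)^(79/29) ≈ 0.1513.
Accumulation ratio R = 1/(1 − f) ≈ 1/0.8487 ≈ 1.1783.
Each bolus raises the concentration by D/Vd = 694/250 ≈ 2.776 mcg/mL.
Cmax,ss = C₀/(1 − f) ≈ 2.776/0.8487 ≈ 3.271 mcg/mL.
Steady-state trough Cmin,ss = Cmax,ss·f ≈ 3.271 × 0.1513 ≈ 0.495 mcg/mL.
Trough 0.5 mcg/mL vs MEC 1 mcg/mL: subtherapeutic.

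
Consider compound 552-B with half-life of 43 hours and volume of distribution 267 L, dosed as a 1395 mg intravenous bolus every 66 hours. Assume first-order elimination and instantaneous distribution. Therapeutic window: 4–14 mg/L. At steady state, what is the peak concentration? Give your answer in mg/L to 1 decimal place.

τ/t½ = 66/43 ≈ 1.5349, so fraction remaining f = (1/2)^(66/43) ≈ 0.3451.
Accumulation ratio R = 1/(1 − f) ≈ 1/0.6549 ≈ 1.5270.
Each bolus raises the concentration by D/Vd = 1395/267 ≈ 5.225 mg/L.
Cmax,ss = C₀/(1 − f) ≈ 5.225/0.6549 ≈ 7.978 mg/L.
Peak 8.0 mg/L vs MTC 14 mg/L: below toxic threshold.

8.0 mg/L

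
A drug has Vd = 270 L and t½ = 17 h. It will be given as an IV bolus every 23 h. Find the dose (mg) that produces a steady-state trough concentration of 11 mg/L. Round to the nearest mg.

4616 mg

τ/t½ = 23/17 ≈ 1.3529, so f = (1/2)^(23/17) ≈ 0.391493.
Cmin,ss = (D/Vd)·f/(1−f), so D = Cmin,ss·Vd·(1−f)/f.
D = 11 × 270 × (1−f)/f ≈ 11 × 270 × 1.55432 ≈ 4616.33 mg.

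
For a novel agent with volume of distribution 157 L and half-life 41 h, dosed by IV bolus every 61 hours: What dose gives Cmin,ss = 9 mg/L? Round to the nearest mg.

τ/t½ = 61/41 ≈ 1.4878, so f = (1/2)^(61/41) ≈ 0.356555.
Cmin,ss = (D/Vd)·f/(1−f), so D = Cmin,ss·Vd·(1−f)/f.
D = 9 × 157 × (1−f)/f ≈ 9 × 157 × 1.80462 ≈ 2549.93 mg.

2550 mg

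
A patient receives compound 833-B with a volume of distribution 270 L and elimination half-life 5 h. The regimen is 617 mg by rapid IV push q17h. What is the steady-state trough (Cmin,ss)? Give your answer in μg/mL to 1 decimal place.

0.2 μg/mL

τ/t½ = 17/5 ≈ 3.4, so fraction remaining f = (1/2)^(17/5) ≈ 0.0947.
At steady state, accumulation factor R = 1/(1 − e^(−kτ)) ≈ 1.1046.
Single-dose peak C₀ = D/Vd = 617/270 ≈ 2.285 μg/mL.
Cmax,ss = C₀/(1 − f) ≈ 2.285/0.9053 ≈ 2.524 μg/mL.
One interval later, Cmin,ss = Cmax,ss·e^(−kτ) ≈ 2.524 × 0.0947 ≈ 0.239 μg/mL.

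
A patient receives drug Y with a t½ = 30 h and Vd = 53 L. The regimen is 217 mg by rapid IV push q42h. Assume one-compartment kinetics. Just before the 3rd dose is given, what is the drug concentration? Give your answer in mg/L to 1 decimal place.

f = (1/2)^(τ/t½) = (1/2)^(42/30) ≈ 0.3789.
C₀ = D/Vd = 217/53 ≈ 4.094 mg/L.
Before the 3rd dose, 2 doses have been given. Superposition: Cmin = C₀·(f + f²).
≈ 4.094 × (0.3789 + 0.1436) ≈ 4.094 × 0.5225 ≈ 2.139 mg/L.

2.1 mg/L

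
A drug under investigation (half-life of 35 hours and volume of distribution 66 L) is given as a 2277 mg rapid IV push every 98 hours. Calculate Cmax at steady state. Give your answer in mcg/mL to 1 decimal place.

Over one 98-h interval, 98/35 ≈ 2.8 half-lives elapse, leaving f ≈ 0.1436 of each dose.
At steady state, accumulation factor R = 1/(1 − e^(−kτ)) ≈ 1.1677.
Single-dose peak C₀ = D/Vd = 2277/66 ≈ 34.500 mcg/mL.
Steady-state peak Cmax,ss = C₀·R ≈ 34.500 × 1.1677 ≈ 40.286 mcg/mL.

40.3 mcg/mL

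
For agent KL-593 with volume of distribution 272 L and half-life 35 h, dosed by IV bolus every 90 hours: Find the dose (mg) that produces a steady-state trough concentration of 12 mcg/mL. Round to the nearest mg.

τ/t½ = 90/35 ≈ 2.5714, so f = (1/2)^(90/35) ≈ 0.168238.
Cmin,ss = (D/Vd)·f/(1−f), so D = Cmin,ss·Vd·(1−f)/f.
D = 12 × 272 × (1−f)/f ≈ 12 × 272 × 4.94396 ≈ 16137.09 mg.

16137 mg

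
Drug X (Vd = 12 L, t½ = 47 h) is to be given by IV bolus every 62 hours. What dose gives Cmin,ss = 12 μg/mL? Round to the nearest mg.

215 mg

τ/t½ = 62/47 ≈ 1.3191, so f = (1/2)^(62/47) ≈ 0.400771.
Cmin,ss = (D/Vd)·f/(1−f), so D = Cmin,ss·Vd·(1−f)/f.
D = 12 × 12 × (1−f)/f ≈ 12 × 12 × 1.49519 ≈ 215.31 mg.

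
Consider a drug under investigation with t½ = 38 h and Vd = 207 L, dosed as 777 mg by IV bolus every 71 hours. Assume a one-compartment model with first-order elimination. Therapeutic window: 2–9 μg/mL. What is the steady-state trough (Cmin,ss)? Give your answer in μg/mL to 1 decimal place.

1.4 μg/mL

τ/t½ = 71/38 ≈ 1.8684, so fraction remaining f = (1/2)^(71/38) ≈ 0.2739.
At steady state, accumulation factor R = 1/(1 − e^(−kτ)) ≈ 1.3772.
Each bolus raises the concentration by D/Vd = 777/207 ≈ 3.754 μg/mL.
Steady-state peak Cmax,ss = C₀·R ≈ 3.754 × 1.3772 ≈ 5.170 μg/mL.
Steady-state trough Cmin,ss = Cmax,ss·f ≈ 5.170 × 0.2739 ≈ 1.416 μg/mL.
Trough 1.4 μg/mL vs MEC 2 μg/mL: subtherapeutic.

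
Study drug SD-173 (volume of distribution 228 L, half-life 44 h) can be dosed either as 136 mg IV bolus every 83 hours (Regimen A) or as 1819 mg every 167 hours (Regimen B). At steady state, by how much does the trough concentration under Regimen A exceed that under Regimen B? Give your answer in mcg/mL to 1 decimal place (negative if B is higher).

Regimen A: f = (1/2)^(83/44) ≈ 0.2705; Cmin,ss = (136/228)·f/(1−f) ≈ 0.221 mcg/mL.
Regimen B: f = (1/2)^(167/44) ≈ 0.0720; Cmin,ss = (1819/228)·f/(1−f) ≈ 0.619 mcg/mL.
Difference ≈ 0.221 − 0.619 ≈ -0.398 mcg/mL.

-0.4 mcg/mL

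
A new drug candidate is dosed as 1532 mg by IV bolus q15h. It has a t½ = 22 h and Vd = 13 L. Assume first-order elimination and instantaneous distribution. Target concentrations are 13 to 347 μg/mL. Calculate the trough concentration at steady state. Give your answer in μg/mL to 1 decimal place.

195.1 μg/mL

k = ln2/t½ = ln2/22 ≈ 0.031507 h⁻¹; fraction remaining f = e^(−kτ) = e^(−0.031507×15) ≈ 0.6234.
At steady state, accumulation factor R = 1/(1 − e^(−kτ)) ≈ 2.6553.
Single-dose peak C₀ = D/Vd = 1532/13 ≈ 117.846 μg/mL.
Cmax,ss = C₀/(1 − f) ≈ 117.846/0.3766 ≈ 312.921 μg/mL.
Steady-state trough Cmin,ss = Cmax,ss·f ≈ 312.921 × 0.6234 ≈ 195.075 μg/mL.
Trough 195.1 μg/mL vs MEC 13 μg/mL: adequate.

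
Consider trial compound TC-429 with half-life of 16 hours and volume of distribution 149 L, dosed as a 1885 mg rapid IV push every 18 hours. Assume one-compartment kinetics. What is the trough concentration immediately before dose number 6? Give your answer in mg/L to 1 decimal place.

10.5 mg/L

f = (1/2)^(τ/t½) = (1/2)^(18/16) ≈ 0.4585.
C₀ = D/Vd = 1885/149 ≈ 12.651 mg/L.
Before the 6th dose, 5 doses have been given. Superposition: Cmin = C₀·(f + f² + … + f^5).
≈ 12.651 × (0.4585 + 0.2102 + 0.0964 + 0.0442 + 0.0203) ≈ 12.651 × 0.8296 ≈ 10.495 mg/L.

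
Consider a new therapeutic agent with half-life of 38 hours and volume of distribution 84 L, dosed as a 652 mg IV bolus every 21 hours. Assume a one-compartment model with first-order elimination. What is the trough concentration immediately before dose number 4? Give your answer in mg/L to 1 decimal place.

f = (1/2)^(τ/t½) = (1/2)^(21/38) ≈ 0.6818.
C₀ = D/Vd = 652/84 ≈ 7.762 mg/L.
Before the 4th dose, 3 doses have been given. Superposition: Cmin = C₀·(f + f² + … + f^3).
≈ 7.762 × (0.6818 + 0.4649 + 0.3169) ≈ 7.762 × 1.4636 ≈ 11.360 mg/L.

11.4 mg/L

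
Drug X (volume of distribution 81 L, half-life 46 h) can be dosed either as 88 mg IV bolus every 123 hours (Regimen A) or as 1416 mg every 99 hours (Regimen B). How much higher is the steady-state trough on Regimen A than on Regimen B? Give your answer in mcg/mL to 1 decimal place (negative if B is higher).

-4.9 mcg/mL

Regimen A: f = (1/2)^(123/46) ≈ 0.1567; Cmin,ss = (88/81)·f/(1−f) ≈ 0.202 mcg/mL.
Regimen B: f = (1/2)^(99/46) ≈ 0.2250; Cmin,ss = (1416/81)·f/(1−f) ≈ 5.075 mcg/mL.
Difference ≈ 0.202 − 5.075 ≈ -4.873 mcg/mL.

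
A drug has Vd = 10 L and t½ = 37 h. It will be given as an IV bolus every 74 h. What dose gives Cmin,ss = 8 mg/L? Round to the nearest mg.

240 mg

τ/t½ = 74/37 ≈ 2, so f = (1/2)^(74/37) ≈ 0.250000.
Cmin,ss = (D/Vd)·f/(1−f), so D = Cmin,ss·Vd·(1−f)/f.
D = 8 × 10 × (1−f)/f ≈ 8 × 10 × 3.00000 ≈ 240.00 mg.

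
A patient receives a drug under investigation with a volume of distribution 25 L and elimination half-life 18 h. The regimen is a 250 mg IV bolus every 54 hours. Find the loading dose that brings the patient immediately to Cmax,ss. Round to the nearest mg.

f = (1/2)^(54/18) ≈ 0.125000; accumulation ratio R = 1/(1−f) ≈ 1.14286.
Loading dose to hit Cmax,ss on first dose: D_load = D_maint·R ≈ 250 × 1.14286 ≈ 285.71 mg.

286 mg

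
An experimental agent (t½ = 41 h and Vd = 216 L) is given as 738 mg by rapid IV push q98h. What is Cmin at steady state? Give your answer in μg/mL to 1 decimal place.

0.8 μg/mL

τ/t½ = 98/41 ≈ 2.3902, so fraction remaining f = (1/2)^(98/41) ≈ 0.1908.
Accumulation ratio R = 1/(1 − f) ≈ 1/0.8092 ≈ 1.2358.
Single-dose peak C₀ = D/Vd = 738/216 ≈ 3.417 μg/mL.
Cmax,ss = C₀/(1 − f) ≈ 3.417/0.8092 ≈ 4.223 μg/mL.
One interval later, Cmin,ss = Cmax,ss·e^(−kτ) ≈ 4.223 × 0.1908 ≈ 0.806 μg/mL.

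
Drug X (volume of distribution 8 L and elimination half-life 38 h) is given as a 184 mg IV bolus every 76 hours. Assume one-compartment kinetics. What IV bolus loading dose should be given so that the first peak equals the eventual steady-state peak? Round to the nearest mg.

245 mg

f = (1/2)^(76/38) ≈ 0.250000; accumulation ratio R = 1/(1−f) ≈ 1.33333.
Loading dose to hit Cmax,ss on first dose: D_load = D_maint·R ≈ 184 × 1.33333 ≈ 245.33 mg.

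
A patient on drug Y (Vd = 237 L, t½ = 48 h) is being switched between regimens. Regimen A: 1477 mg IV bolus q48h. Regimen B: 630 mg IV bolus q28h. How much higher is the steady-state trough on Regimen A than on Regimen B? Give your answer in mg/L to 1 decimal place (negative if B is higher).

0.9 mg/L

Regimen A: f = (1/2)^(48/48) ≈ 0.5000; Cmin,ss = (1477/237)·f/(1−f) ≈ 6.232 mg/L.
Regimen B: f = (1/2)^(28/48) ≈ 0.6674; Cmin,ss = (630/237)·f/(1−f) ≈ 5.334 mg/L.
Difference ≈ 6.232 − 5.334 ≈ 0.898 mg/L.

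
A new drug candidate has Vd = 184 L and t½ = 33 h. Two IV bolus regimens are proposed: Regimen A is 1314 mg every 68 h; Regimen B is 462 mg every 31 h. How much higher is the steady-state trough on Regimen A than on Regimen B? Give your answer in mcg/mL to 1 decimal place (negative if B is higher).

-0.5 mcg/mL

Regimen A: f = (1/2)^(68/33) ≈ 0.2397; Cmin,ss = (1314/184)·f/(1−f) ≈ 2.251 mcg/mL.
Regimen B: f = (1/2)^(31/33) ≈ 0.5215; Cmin,ss = (462/184)·f/(1−f) ≈ 2.737 mcg/mL.
Difference ≈ 2.251 − 2.737 ≈ -0.486 mcg/mL.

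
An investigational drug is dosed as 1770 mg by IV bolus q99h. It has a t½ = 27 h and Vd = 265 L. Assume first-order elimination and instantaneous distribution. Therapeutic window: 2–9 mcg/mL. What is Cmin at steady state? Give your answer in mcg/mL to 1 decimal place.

0.6 mcg/mL

τ/t½ = 99/27 ≈ 3.6667, so fraction remaining f = (1/2)^(99/27) ≈ 0.0787.
At steady state, accumulation factor R = 1/(1 − e^(−kτ)) ≈ 1.0854.
Each bolus raises the concentration by D/Vd = 1770/265 ≈ 6.679 mcg/mL.
Cmax,ss = C₀/(1 − f) ≈ 6.679/0.9213 ≈ 7.250 mcg/mL.
Steady-state trough Cmin,ss = Cmax,ss·f ≈ 7.250 × 0.0787 ≈ 0.571 mcg/mL.
Trough 0.6 mcg/mL vs MEC 2 mcg/mL: subtherapeutic.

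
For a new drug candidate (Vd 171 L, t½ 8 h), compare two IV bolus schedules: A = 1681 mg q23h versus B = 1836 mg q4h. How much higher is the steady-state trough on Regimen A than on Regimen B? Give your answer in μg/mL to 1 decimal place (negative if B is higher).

-24.4 μg/mL

Regimen A: f = (1/2)^(23/8) ≈ 0.1363; Cmin,ss = (1681/171)·f/(1−f) ≈ 1.551 μg/mL.
Regimen B: f = (1/2)^(4/8) ≈ 0.7071; Cmin,ss = (1836/171)·f/(1−f) ≈ 25.920 μg/mL.
Difference ≈ 1.551 − 25.920 ≈ -24.369 μg/mL.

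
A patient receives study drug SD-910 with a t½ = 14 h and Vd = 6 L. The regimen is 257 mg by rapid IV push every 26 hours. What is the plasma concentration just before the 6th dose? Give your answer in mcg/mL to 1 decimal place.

16.3 mcg/mL

f = (1/2)^(τ/t½) = (1/2)^(26/14) ≈ 0.2760.
C₀ = D/Vd = 257/6 ≈ 42.833 mcg/mL.
Before the 6th dose, 5 doses have been given. Superposition: Cmin = C₀·(f + f² + … + f^5).
≈ 42.833 × (0.2760 + 0.0762 + 0.0210 + 0.0058 + 0.0016) ≈ 42.833 × 0.3806 ≈ 16.302 mcg/mL.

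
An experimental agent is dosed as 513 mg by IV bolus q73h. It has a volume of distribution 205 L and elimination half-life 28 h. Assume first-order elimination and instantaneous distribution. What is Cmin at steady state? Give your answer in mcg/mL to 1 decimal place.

τ/t½ = 73/28 ≈ 2.6071, so fraction remaining f = (1/2)^(73/28) ≈ 0.1641.
At steady state, accumulation factor R = 1/(1 − e^(−kτ)) ≈ 1.1963.
Single-dose peak C₀ = D/Vd = 513/205 ≈ 2.502 mcg/mL.
Steady-state peak Cmax,ss = C₀·R ≈ 2.502 × 1.1963 ≈ 2.993 mcg/mL.
One interval later, Cmin,ss = Cmax,ss·e^(−kτ) ≈ 2.993 × 0.1641 ≈ 0.491 mcg/mL.

0.5 mcg/mL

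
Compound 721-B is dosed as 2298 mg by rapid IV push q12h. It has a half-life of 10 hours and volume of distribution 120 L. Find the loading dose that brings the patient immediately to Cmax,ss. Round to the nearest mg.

4069 mg

f = (1/2)^(12/10) ≈ 0.435275; accumulation ratio R = 1/(1−f) ≈ 1.77077.
Loading dose to hit Cmax,ss on first dose: D_load = D_maint·R ≈ 2298 × 1.77077 ≈ 4069.23 mg.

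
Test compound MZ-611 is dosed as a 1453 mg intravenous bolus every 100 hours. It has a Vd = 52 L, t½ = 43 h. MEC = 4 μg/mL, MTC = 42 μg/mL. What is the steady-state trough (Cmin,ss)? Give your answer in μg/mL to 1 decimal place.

Over one 100-h interval, 100/43 ≈ 2.3256 half-lives elapse, leaving f ≈ 0.1995 of each dose.
Each bolus raises the concentration by D/Vd = 1453/52 ≈ 27.942 μg/mL.
Steady-state trough Cmin,ss = C₀·f/(1−f) ≈ 27.942 × 0.1995/0.8005 ≈ 6.964 μg/mL.
Trough 7.0 μg/mL vs MEC 4 μg/mL: adequate.

7.0 μg/mL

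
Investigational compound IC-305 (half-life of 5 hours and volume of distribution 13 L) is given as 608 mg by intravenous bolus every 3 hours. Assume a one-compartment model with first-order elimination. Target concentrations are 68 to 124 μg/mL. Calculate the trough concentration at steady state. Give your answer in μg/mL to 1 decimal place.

90.7 μg/mL

k = ln2/t½ = ln2/5 ≈ 0.138629 h⁻¹; fraction remaining f = e^(−kτ) = e^(−0.138629×3) ≈ 0.6598.
At steady state, accumulation factor R = 1/(1 − e^(−kτ)) ≈ 2.9394.
Single-dose peak C₀ = D/Vd = 608/13 ≈ 46.769 μg/mL.
Steady-state peak Cmax,ss = C₀·R ≈ 46.769 × 2.9394 ≈ 137.473 μg/mL.
One interval later, Cmin,ss = Cmax,ss·e^(−kτ) ≈ 137.473 × 0.6598 ≈ 90.705 μg/mL.
Trough 90.7 μg/mL vs MEC 68 μg/mL: adequate.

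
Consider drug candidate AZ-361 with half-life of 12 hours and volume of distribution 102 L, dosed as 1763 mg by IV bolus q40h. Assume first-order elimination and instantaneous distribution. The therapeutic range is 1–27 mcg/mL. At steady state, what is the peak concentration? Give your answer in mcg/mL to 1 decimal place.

19.2 mcg/mL

k = ln2/t½ = ln2/12 ≈ 0.057762 h⁻¹; fraction remaining f = e^(−kτ) = e^(−0.057762×40) ≈ 0.0992.
At steady state, accumulation factor R = 1/(1 − e^(−kτ)) ≈ 1.1101.
Each bolus raises the concentration by D/Vd = 1763/102 ≈ 17.284 mcg/mL.
Steady-state peak Cmax,ss = C₀·R ≈ 17.284 × 1.1101 ≈ 19.187 mcg/mL.
Peak 19.2 mcg/mL vs MTC 27 mcg/mL: below toxic threshold.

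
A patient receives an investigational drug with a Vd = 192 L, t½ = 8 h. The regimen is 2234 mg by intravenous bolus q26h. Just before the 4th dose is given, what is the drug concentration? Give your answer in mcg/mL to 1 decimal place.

1.4 mcg/mL

f = (1/2)^(τ/t½) = (1/2)^(26/8) ≈ 0.1051.
C₀ = D/Vd = 2234/192 ≈ 11.635 mcg/mL.
Before the 4th dose, 3 doses have been given. Superposition: Cmin = C₀·(f + f² + … + f^3).
≈ 11.635 × (0.1051 + 0.0110 + 0.0012) ≈ 11.635 × 0.1173 ≈ 1.365 mcg/mL.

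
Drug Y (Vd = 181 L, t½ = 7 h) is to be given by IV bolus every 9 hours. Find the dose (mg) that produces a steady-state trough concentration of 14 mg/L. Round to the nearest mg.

3644 mg

τ/t½ = 9/7 ≈ 1.2857, so f = (1/2)^(9/7) ≈ 0.410168.
Cmin,ss = (D/Vd)·f/(1−f), so D = Cmin,ss·Vd·(1−f)/f.
D = 14 × 181 × (1−f)/f ≈ 14 × 181 × 1.43803 ≈ 3643.97 mg.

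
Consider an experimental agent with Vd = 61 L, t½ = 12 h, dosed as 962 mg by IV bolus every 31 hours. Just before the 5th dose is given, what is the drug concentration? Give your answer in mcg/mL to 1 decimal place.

f = (1/2)^(τ/t½) = (1/2)^(31/12) ≈ 0.1669.
C₀ = D/Vd = 962/61 ≈ 15.770 mcg/mL.
Before the 5th dose, 4 doses have been given. Superposition: Cmin = C₀·(f + f² + … + f^4).
≈ 15.770 × (0.1669 + 0.0279 + 0.0046 + 0.0008) ≈ 15.770 × 0.2002 ≈ 3.157 mcg/mL.

3.2 mcg/mL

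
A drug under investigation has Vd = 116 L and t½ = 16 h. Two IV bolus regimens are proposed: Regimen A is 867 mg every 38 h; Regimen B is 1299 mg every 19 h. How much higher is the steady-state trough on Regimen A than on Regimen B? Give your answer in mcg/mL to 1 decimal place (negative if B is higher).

-7.0 mcg/mL

Regimen A: f = (1/2)^(38/16) ≈ 0.1928; Cmin,ss = (867/116)·f/(1−f) ≈ 1.785 mcg/mL.
Regimen B: f = (1/2)^(19/16) ≈ 0.4391; Cmin,ss = (1299/116)·f/(1−f) ≈ 8.767 mcg/mL.
Difference ≈ 1.785 − 8.767 ≈ -6.982 mcg/mL.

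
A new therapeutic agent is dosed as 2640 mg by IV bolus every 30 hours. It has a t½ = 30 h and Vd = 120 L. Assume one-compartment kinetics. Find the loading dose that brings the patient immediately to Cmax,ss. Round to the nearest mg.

5280 mg

f = (1/2)^(30/30) ≈ 0.500000; accumulation ratio R = 1/(1−f) ≈ 2.00000.
Loading dose to hit Cmax,ss on first dose: D_load = D_maint·R ≈ 2640 × 2.00000 ≈ 5280.00 mg.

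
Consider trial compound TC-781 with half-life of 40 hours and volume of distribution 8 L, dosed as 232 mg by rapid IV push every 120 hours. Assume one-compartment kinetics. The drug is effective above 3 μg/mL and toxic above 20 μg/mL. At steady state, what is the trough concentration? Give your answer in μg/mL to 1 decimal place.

4.1 μg/mL

The dosing interval is 3 half-lives, so f = 2^(−3) = 0.125.
Accumulation ratio R = 1/(1 − f) = 1/0.875 = 8/7.
Single-dose peak C₀ = D/Vd = 232/8 = 29 μg/mL.
Steady-state peak Cmax,ss = C₀·R = 29 × 8/7 ≈ 33.143 μg/mL.
Steady-state trough Cmin,ss = Cmax,ss·f ≈ 33.143 × 0.125 ≈ 4.143 μg/mL.
Trough 4.1 μg/mL vs MEC 3 μg/mL: adequate.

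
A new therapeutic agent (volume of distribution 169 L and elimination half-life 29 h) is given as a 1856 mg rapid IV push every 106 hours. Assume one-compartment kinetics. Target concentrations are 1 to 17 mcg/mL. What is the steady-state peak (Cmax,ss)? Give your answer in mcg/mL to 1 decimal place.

k = ln2/t½ = ln2/29 ≈ 0.023902 h⁻¹; fraction remaining f = e^(−kτ) = e^(−0.023902×106) ≈ 0.0794.
Accumulation ratio R = 1/(1 − f) ≈ 1/0.9206 ≈ 1.0862.
Each bolus raises the concentration by D/Vd = 1856/169 ≈ 10.982 mcg/mL.
Cmax,ss = C₀/(1 − f) ≈ 10.982/0.9206 ≈ 11.929 mcg/mL.
Peak 11.9 mcg/mL vs MTC 17 mcg/mL: below toxic threshold.

11.9 mcg/mL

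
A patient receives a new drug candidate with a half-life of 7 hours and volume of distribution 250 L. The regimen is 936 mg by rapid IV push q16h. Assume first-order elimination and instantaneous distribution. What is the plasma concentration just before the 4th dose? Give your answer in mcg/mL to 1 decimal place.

1.0 mcg/mL

f = (1/2)^(τ/t½) = (1/2)^(16/7) ≈ 0.2051.
C₀ = D/Vd = 936/250 ≈ 3.744 mcg/mL.
Before the 4th dose, 3 doses have been given. Superposition: Cmin = C₀·(f + f² + … + f^3).
≈ 3.744 × (0.2051 + 0.0421 + 0.0086) ≈ 3.744 × 0.2558 ≈ 0.958 mcg/mL.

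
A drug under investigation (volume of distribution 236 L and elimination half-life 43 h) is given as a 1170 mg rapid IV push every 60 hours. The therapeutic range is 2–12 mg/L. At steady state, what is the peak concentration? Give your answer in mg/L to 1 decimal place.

8.0 mg/L

Over one 60-h interval, 60/43 ≈ 1.3953 half-lives elapse, leaving f ≈ 0.3802 of each dose.
At steady state, accumulation factor R = 1/(1 − e^(−kτ)) ≈ 1.6134.
Each bolus raises the concentration by D/Vd = 1170/236 ≈ 4.958 mg/L.
Steady-state peak Cmax,ss = C₀·R ≈ 4.958 × 1.6134 ≈ 7.999 mg/L.
Peak 8.0 mg/L vs MTC 12 mg/L: below toxic threshold.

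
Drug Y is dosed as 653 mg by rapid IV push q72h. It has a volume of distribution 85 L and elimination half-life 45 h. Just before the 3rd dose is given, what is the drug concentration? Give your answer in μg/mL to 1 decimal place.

3.4 μg/mL

f = (1/2)^(τ/t½) = (1/2)^(72/45) ≈ 0.3299.
C₀ = D/Vd = 653/85 ≈ 7.682 μg/mL.
Before the 3rd dose, 2 doses have been given. Superposition: Cmin = C₀·(f + f²).
≈ 7.682 × (0.3299 + 0.1088) ≈ 7.682 × 0.4387 ≈ 3.370 μg/mL.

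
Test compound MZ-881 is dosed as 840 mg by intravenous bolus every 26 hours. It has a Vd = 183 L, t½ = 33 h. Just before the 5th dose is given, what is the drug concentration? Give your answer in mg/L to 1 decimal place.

5.6 mg/L

f = (1/2)^(τ/t½) = (1/2)^(26/33) ≈ 0.5792.
C₀ = D/Vd = 840/183 ≈ 4.590 mg/L.
Before the 5th dose, 4 doses have been given. Superposition: Cmin = C₀·(f + f² + … + f^4).
≈ 4.590 × (0.5792 + 0.3355 + 0.1943 + 0.1125) ≈ 4.590 × 1.2215 ≈ 5.607 mg/L.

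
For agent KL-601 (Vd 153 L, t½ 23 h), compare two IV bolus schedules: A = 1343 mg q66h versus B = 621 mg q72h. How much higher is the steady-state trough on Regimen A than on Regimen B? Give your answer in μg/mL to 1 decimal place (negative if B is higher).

Regimen A: f = (1/2)^(66/23) ≈ 0.1368; Cmin,ss = (1343/153)·f/(1−f) ≈ 1.391 μg/mL.
Regimen B: f = (1/2)^(72/23) ≈ 0.1142; Cmin,ss = (621/153)·f/(1−f) ≈ 0.523 μg/mL.
Difference ≈ 1.391 − 0.523 ≈ 0.868 μg/mL.

0.9 μg/mL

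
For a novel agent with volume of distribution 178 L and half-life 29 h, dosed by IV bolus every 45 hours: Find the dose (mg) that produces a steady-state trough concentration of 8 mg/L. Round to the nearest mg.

τ/t½ = 45/29 ≈ 1.5517, so f = (1/2)^(45/29) ≈ 0.341102.
Cmin,ss = (D/Vd)·f/(1−f), so D = Cmin,ss·Vd·(1−f)/f.
D = 8 × 178 × (1−f)/f ≈ 8 × 178 × 1.93167 ≈ 2750.70 mg.

2751 mg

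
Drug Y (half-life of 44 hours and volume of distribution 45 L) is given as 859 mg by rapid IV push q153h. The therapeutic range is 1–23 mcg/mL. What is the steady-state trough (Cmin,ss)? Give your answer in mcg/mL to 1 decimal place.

1.9 mcg/mL

k = ln2/t½ = ln2/44 ≈ 0.015753 h⁻¹; fraction remaining f = e^(−kτ) = e^(−0.015753×153) ≈ 0.0898.
At steady state, accumulation factor R = 1/(1 − e^(−kτ)) ≈ 1.0987.
Single-dose peak C₀ = D/Vd = 859/45 ≈ 19.089 mcg/mL.
Cmax,ss = C₀/(1 − f) ≈ 19.089/0.9102 ≈ 20.972 mcg/mL.
Steady-state trough Cmin,ss = Cmax,ss·f ≈ 20.972 × 0.0898 ≈ 1.883 mcg/mL.
Trough 1.9 mcg/mL vs MEC 1 mcg/mL: adequate.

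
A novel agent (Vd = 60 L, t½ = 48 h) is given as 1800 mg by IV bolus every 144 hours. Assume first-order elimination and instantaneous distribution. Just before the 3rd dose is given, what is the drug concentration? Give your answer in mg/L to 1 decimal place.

4.2 mg/L

f = (1/2)^(τ/t½) = (1/2)^(144/48) ≈ 0.1250.
C₀ = D/Vd = 1800/60 ≈ 30.000 mg/L.
Before the 3rd dose, 2 doses have been given. Superposition: Cmin = C₀·(f + f²).
≈ 30.000 × (0.1250 + 0.0156) ≈ 30.000 × 0.1406 ≈ 4.218 mg/L.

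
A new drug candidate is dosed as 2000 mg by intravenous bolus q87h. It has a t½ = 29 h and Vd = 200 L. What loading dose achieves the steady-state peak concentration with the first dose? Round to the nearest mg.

f = (1/2)^(87/29) ≈ 0.125000; accumulation ratio R = 1/(1−f) ≈ 1.14286.
Loading dose to hit Cmax,ss on first dose: D_load = D_maint·R ≈ 2000 × 1.14286 ≈ 2285.72 mg.

2286 mg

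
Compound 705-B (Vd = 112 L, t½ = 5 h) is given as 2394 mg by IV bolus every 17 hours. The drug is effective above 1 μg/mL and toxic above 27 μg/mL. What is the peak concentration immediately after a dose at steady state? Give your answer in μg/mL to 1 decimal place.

23.6 μg/mL

τ/t½ = 17/5 ≈ 3.4, so fraction remaining f = (1/2)^(17/5) ≈ 0.0947.
At steady state, accumulation factor R = 1/(1 − e^(−kτ)) ≈ 1.1046.
Single-dose peak C₀ = D/Vd = 2394/112 ≈ 21.375 μg/mL.
Steady-state peak Cmax,ss = C₀·R ≈ 21.375 × 1.1046 ≈ 23.611 μg/mL.
Peak 23.6 μg/mL vs MTC 27 μg/mL: below toxic threshold.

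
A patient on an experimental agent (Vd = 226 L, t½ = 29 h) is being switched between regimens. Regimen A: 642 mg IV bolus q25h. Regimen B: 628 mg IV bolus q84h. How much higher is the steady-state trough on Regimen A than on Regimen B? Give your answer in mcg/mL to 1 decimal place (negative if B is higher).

Regimen A: f = (1/2)^(25/29) ≈ 0.5502; Cmin,ss = (642/226)·f/(1−f) ≈ 3.475 mcg/mL.
Regimen B: f = (1/2)^(84/29) ≈ 0.1343; Cmin,ss = (628/226)·f/(1−f) ≈ 0.431 mcg/mL.
Difference ≈ 3.475 − 0.431 ≈ 3.044 mcg/mL.

3.0 mcg/mL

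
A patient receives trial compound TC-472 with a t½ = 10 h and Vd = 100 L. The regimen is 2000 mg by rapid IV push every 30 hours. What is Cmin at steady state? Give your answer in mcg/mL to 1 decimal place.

2.9 mcg/mL

The dosing interval is 3 half-lives, so f = 2^(−3) = 0.125.
At steady state, R = 1/(1 − 0.125) = 8/7.
Single-dose peak C₀ = D/Vd = 2000/100 = 20 mcg/mL.
Steady-state peak Cmax,ss = C₀·R = 20 × 8/7 ≈ 22.857 mcg/mL.
Steady-state trough Cmin,ss = Cmax,ss·f ≈ 22.857 × 0.125 ≈ 2.857 mcg/mL.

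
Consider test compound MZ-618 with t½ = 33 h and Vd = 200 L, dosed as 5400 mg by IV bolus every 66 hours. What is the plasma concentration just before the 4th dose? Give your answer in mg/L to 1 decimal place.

f = (1/2)^(τ/t½) = (1/2)^(66/33) ≈ 0.2500.
C₀ = D/Vd = 5400/200 ≈ 27.000 mg/L.
Before the 4th dose, 3 doses have been given. Superposition: Cmin = C₀·(f + f² + … + f^3).
≈ 27.000 × (0.2500 + 0.0625 + 0.0156) ≈ 27.000 × 0.3281 ≈ 8.859 mg/L.

8.9 mg/L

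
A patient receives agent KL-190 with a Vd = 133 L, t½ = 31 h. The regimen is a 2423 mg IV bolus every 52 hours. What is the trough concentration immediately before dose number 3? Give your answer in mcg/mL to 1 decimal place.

7.5 mcg/mL

f = (1/2)^(τ/t½) = (1/2)^(52/31) ≈ 0.3126.
C₀ = D/Vd = 2423/133 ≈ 18.218 mcg/mL.
Before the 3rd dose, 2 doses have been given. Superposition: Cmin = C₀·(f + f²).
≈ 18.218 × (0.3126 + 0.0977) ≈ 18.218 × 0.4103 ≈ 7.475 mcg/mL.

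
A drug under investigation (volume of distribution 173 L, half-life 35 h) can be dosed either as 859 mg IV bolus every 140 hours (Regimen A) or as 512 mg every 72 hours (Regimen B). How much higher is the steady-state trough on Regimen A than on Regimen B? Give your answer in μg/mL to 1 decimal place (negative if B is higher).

Regimen A: f = (1/2)^(140/35) ≈ 0.0625; Cmin,ss = (859/173)·f/(1−f) ≈ 0.331 μg/mL.
Regimen B: f = (1/2)^(72/35) ≈ 0.2403; Cmin,ss = (512/173)·f/(1−f) ≈ 0.936 μg/mL.
Difference ≈ 0.331 − 0.936 ≈ -0.605 μg/mL.

-0.6 μg/mL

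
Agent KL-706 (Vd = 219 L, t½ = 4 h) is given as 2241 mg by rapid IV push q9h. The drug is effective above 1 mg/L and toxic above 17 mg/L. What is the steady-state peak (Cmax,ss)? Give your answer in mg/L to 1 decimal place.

τ/t½ = 9/4 ≈ 2.25, so fraction remaining f = (1/2)^(9/4) ≈ 0.2102.
At steady state, accumulation factor R = 1/(1 − e^(−kτ)) ≈ 1.2661.
Each bolus raises the concentration by D/Vd = 2241/219 ≈ 10.233 mg/L.
Steady-state peak Cmax,ss = C₀·R ≈ 10.233 × 1.2661 ≈ 12.956 mg/L.
Peak 13.0 mg/L vs MTC 17 mg/L: below toxic threshold.

13.0 mg/L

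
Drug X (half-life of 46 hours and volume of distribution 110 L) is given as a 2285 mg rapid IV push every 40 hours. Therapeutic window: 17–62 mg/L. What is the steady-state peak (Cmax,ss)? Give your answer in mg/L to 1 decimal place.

Over one 40-h interval, 40/46 ≈ 0.86957 half-lives elapse, leaving f ≈ 0.5473 of each dose.
At steady state, accumulation factor R = 1/(1 − e^(−kτ)) ≈ 2.2090.
Each bolus raises the concentration by D/Vd = 2285/110 ≈ 20.773 mg/L.
Steady-state peak Cmax,ss = C₀·R ≈ 20.773 × 2.2090 ≈ 45.888 mg/L.
Peak 45.9 mg/L vs MTC 62 mg/L: below toxic threshold.

45.9 mg/L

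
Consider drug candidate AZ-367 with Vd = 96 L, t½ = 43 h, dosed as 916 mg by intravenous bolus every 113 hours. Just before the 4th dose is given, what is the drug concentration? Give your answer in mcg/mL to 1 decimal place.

f = (1/2)^(τ/t½) = (1/2)^(113/43) ≈ 0.1618.
C₀ = D/Vd = 916/96 ≈ 9.542 mcg/mL.
Before the 4th dose, 3 doses have been given. Superposition: Cmin = C₀·(f + f² + … + f^3).
≈ 9.542 × (0.1618 + 0.0262 + 0.0042) ≈ 9.542 × 0.1922 ≈ 1.834 mcg/mL.

1.8 mcg/mL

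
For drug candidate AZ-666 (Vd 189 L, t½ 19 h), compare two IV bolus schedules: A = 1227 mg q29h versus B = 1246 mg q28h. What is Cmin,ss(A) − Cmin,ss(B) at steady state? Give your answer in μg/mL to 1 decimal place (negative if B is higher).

Regimen A: f = (1/2)^(29/19) ≈ 0.3472; Cmin,ss = (1227/189)·f/(1−f) ≈ 3.453 μg/mL.
Regimen B: f = (1/2)^(28/19) ≈ 0.3601; Cmin,ss = (1246/189)·f/(1−f) ≈ 3.710 μg/mL.
Difference ≈ 3.453 − 3.710 ≈ -0.257 μg/mL.

-0.3 μg/mL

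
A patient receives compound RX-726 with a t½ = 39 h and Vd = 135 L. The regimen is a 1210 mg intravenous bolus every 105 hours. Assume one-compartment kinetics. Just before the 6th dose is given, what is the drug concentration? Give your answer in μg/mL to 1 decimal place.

f = (1/2)^(τ/t½) = (1/2)^(105/39) ≈ 0.1547.
C₀ = D/Vd = 1210/135 ≈ 8.963 μg/mL.
Before the 6th dose, 5 doses have been given. Superposition: Cmin = C₀·(f + f² + … + f^5).
≈ 8.963 × (0.1547 + 0.0239 + 0.0037 + 0.0006 + 0.0001) ≈ 8.963 × 0.1830 ≈ 1.640 μg/mL.

1.6 μg/mL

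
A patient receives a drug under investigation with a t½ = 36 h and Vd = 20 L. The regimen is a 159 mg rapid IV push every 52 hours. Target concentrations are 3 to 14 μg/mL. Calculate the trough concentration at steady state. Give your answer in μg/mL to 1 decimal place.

4.6 μg/mL

τ/t½ = 52/36 ≈ 1.4444, so fraction remaining f = (1/2)^(52/36) ≈ 0.3674.
Accumulation ratio R = 1/(1 − f) ≈ 1/0.6326 ≈ 1.5808.
Each bolus raises the concentration by D/Vd = 159/20 ≈ 7.950 μg/mL.
Cmax,ss = C₀/(1 − f) ≈ 7.950/0.6326 ≈ 12.567 μg/mL.
Steady-state trough Cmin,ss = Cmax,ss·f ≈ 12.567 × 0.3674 ≈ 4.617 μg/mL.
Trough 4.6 μg/mL vs MEC 3 μg/mL: adequate.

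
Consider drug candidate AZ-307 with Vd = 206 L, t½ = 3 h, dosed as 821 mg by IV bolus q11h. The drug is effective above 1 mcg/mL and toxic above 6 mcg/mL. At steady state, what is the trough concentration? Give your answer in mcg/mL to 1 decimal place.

0.3 mcg/mL

Over one 11-h interval, 11/3 ≈ 3.6667 half-lives elapse, leaving f ≈ 0.0787 of each dose.
Each bolus raises the concentration by D/Vd = 821/206 ≈ 3.985 mcg/mL.
Steady-state trough Cmin,ss = C₀·f/(1−f) ≈ 3.985 × 0.0787/0.9213 ≈ 0.340 mcg/mL.
Trough 0.3 mcg/mL vs MEC 1 mcg/mL: subtherapeutic.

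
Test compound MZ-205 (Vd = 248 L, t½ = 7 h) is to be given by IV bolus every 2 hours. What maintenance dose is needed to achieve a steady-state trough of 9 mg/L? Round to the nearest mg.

τ/t½ = 2/7 ≈ 0.28571, so f = (1/2)^(2/7) ≈ 0.820335.
Cmin,ss = (D/Vd)·f/(1−f), so D = Cmin,ss·Vd·(1−f)/f.
D = 9 × 248 × (1−f)/f ≈ 9 × 248 × 0.21901 ≈ 488.83 mg.

489 mg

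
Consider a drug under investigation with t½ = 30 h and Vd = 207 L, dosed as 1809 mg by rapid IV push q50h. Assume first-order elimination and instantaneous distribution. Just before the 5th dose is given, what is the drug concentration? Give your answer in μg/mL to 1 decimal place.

4.0 μg/mL

f = (1/2)^(τ/t½) = (1/2)^(50/30) ≈ 0.3150.
C₀ = D/Vd = 1809/207 ≈ 8.739 μg/mL.
Before the 5th dose, 4 doses have been given. Superposition: Cmin = C₀·(f + f² + … + f^4).
≈ 8.739 × (0.3150 + 0.0992 + 0.0313 + 0.0098) ≈ 8.739 × 0.4553 ≈ 3.979 μg/mL.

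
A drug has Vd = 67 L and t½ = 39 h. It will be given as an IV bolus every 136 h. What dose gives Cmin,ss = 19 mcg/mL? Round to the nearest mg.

τ/t½ = 136/39 ≈ 3.4872, so f = (1/2)^(136/39) ≈ 0.089177.
Cmin,ss = (D/Vd)·f/(1−f), so D = Cmin,ss·Vd·(1−f)/f.
D = 19 × 67 × (1−f)/f ≈ 19 × 67 × 10.21365 ≈ 13001.98 mg.

13002 mg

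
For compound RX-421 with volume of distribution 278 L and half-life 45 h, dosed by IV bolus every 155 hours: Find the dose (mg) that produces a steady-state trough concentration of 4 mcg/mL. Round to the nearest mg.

10994 mg

τ/t½ = 155/45 ≈ 3.4444, so f = (1/2)^(155/45) ≈ 0.091858.
Cmin,ss = (D/Vd)·f/(1−f), so D = Cmin,ss·Vd·(1−f)/f.
D = 4 × 278 × (1−f)/f ≈ 4 × 278 × 9.88637 ≈ 10993.64 mg.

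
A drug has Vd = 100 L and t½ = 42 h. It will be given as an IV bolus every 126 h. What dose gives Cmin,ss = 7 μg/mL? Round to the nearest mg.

τ/t½ = 126/42 ≈ 3, so f = (1/2)^(126/42) ≈ 0.125000.
Cmin,ss = (D/Vd)·f/(1−f), so D = Cmin,ss·Vd·(1−f)/f.
D = 7 × 100 × (1−f)/f ≈ 7 × 100 × 7.00000 ≈ 4900.00 mg.

4900 mg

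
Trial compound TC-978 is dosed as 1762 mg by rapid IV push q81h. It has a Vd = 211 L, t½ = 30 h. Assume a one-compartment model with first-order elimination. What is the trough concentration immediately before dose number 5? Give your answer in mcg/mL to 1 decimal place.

f = (1/2)^(τ/t½) = (1/2)^(81/30) ≈ 0.1539.
C₀ = D/Vd = 1762/211 ≈ 8.351 mcg/mL.
Before the 5th dose, 4 doses have been given. Superposition: Cmin = C₀·(f + f² + … + f^4).
≈ 8.351 × (0.1539 + 0.0237 + 0.0036 + 0.0006) ≈ 8.351 × 0.1818 ≈ 1.518 mcg/mL.

1.5 mcg/mL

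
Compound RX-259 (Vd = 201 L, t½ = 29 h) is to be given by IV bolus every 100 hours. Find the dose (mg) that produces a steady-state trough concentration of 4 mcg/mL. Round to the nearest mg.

7972 mg

τ/t½ = 100/29 ≈ 3.4483, so f = (1/2)^(100/29) ≈ 0.091615.
Cmin,ss = (D/Vd)·f/(1−f), so D = Cmin,ss·Vd·(1−f)/f.
D = 4 × 201 × (1−f)/f ≈ 4 × 201 × 9.91524 ≈ 7971.85 mg.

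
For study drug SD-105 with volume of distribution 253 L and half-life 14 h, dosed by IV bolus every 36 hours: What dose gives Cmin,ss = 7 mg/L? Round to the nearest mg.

8756 mg

τ/t½ = 36/14 ≈ 2.5714, so f = (1/2)^(36/14) ≈ 0.168238.
Cmin,ss = (D/Vd)·f/(1−f), so D = Cmin,ss·Vd·(1−f)/f.
D = 7 × 253 × (1−f)/f ≈ 7 × 253 × 4.94396 ≈ 8755.75 mg.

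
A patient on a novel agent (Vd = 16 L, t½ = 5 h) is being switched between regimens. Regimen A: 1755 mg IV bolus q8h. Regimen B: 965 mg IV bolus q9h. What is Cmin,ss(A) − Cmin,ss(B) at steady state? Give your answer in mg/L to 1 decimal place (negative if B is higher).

29.7 mg/L

Regimen A: f = (1/2)^(8/5) ≈ 0.3299; Cmin,ss = (1755/16)·f/(1−f) ≈ 54.001 mg/L.
Regimen B: f = (1/2)^(9/5) ≈ 0.2872; Cmin,ss = (965/16)·f/(1−f) ≈ 24.301 mg/L.
Difference ≈ 54.001 − 24.301 ≈ 29.700 mg/L.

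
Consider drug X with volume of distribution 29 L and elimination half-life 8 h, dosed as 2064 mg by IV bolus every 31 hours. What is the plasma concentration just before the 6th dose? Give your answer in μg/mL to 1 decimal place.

5.2 μg/mL

f = (1/2)^(τ/t½) = (1/2)^(31/8) ≈ 0.0682.
C₀ = D/Vd = 2064/29 ≈ 71.172 μg/mL.
Before the 6th dose, 5 doses have been given. Superposition: Cmin = C₀·(f + f² + … + f^5).
≈ 71.172 × (0.0682 + 0.0047 + 0.0003 + 0.0000 + 0.0000) ≈ 71.172 × 0.0732 ≈ 5.210 μg/mL.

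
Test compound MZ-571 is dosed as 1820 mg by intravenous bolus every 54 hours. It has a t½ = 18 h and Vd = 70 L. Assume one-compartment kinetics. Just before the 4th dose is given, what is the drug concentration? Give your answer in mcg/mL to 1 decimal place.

3.7 mcg/mL

f = (1/2)^(τ/t½) = (1/2)^(54/18) ≈ 0.1250.
C₀ = D/Vd = 1820/70 ≈ 26.000 mcg/mL.
Before the 4th dose, 3 doses have been given. Superposition: Cmin = C₀·(f + f² + … + f^3).
≈ 26.000 × (0.1250 + 0.0156 + 0.0020) ≈ 26.000 × 0.1426 ≈ 3.708 mcg/mL.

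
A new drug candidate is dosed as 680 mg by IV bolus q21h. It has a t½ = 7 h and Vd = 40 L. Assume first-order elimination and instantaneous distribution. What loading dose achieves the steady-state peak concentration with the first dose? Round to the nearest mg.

f = (1/2)^(21/7) ≈ 0.125000; accumulation ratio R = 1/(1−f) ≈ 1.14286.
Loading dose to hit Cmax,ss on first dose: D_load = D_maint·R ≈ 680 × 1.14286 ≈ 777.14 mg.

777 mg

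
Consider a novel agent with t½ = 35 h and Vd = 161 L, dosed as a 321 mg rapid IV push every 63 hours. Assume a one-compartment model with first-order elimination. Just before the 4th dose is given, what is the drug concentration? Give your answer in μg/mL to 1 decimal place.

f = (1/2)^(τ/t½) = (1/2)^(63/35) ≈ 0.2872.
C₀ = D/Vd = 321/161 ≈ 1.994 μg/mL.
Before the 4th dose, 3 doses have been given. Superposition: Cmin = C₀·(f + f² + … + f^3).
≈ 1.994 × (0.2872 + 0.0825 + 0.0237) ≈ 1.994 × 0.3934 ≈ 0.784 μg/mL.

0.8 μg/mL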